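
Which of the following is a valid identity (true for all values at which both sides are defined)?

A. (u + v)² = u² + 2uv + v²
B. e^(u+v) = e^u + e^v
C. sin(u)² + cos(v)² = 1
A: holds — e.g. at (3, 5), both sides equal 64.
B: fails at (2, 2) — LHS = e^4 ≈ 54.6, RHS = 2·e^2 ≈ 14.78.
C: fails at (2, 5) — LHS = cos(5)² + sin(2)² ≈ 0.9073, RHS = 1.

Answer: A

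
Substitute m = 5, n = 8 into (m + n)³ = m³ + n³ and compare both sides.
LHS = (5 + 8)³ = 2197
RHS = 5³ + 8³ = 637

LHS ≠ RHS, so the equation does not hold here.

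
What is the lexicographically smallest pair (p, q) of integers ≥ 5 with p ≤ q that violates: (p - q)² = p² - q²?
(p, q) = (5, 6)

Substituting (5, 6) into the claim:
LHS = (5 - 6)² = 1
RHS = 5² - 6² = -11

Since LHS ≠ RHS, this pair disproves the claim, and no lexicographically smaller pair (p ≤ q, integers ≥ 5) does.

For instance (6, 9) is also a counterexample (LHS = 9, RHS = -45), but it's lexicographically larger.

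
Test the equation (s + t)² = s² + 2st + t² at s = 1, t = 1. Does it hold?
Holds

Substituting s = 1, t = 1:

LHS = (1 + 1)² = 4
RHS = 1² + 2·1·1 + 1² = 4

LHS = RHS, so the equation holds at this point.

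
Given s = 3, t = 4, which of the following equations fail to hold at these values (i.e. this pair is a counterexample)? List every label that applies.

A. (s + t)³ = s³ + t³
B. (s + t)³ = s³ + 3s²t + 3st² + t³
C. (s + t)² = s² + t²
A, C

Evaluating each claim at the given values:
A. LHS = 343, RHS = 91 → fails here (LHS ≠ RHS)
B. LHS = 343, RHS = 343 → holds here (LHS = RHS)
C. LHS = 49, RHS = 25 → fails here (LHS ≠ RHS)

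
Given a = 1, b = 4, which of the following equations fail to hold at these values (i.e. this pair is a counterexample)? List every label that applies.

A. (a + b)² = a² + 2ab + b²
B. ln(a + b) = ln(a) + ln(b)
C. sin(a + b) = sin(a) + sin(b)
B, C

Evaluating each claim at the given values:
A. LHS = 25, RHS = 25 → holds here (LHS = RHS)
B. LHS = ln(5) ≈ 1.609, RHS = ln(4) ≈ 1.386 → fails here (LHS ≠ RHS)
C. LHS = sin(5) ≈ -0.9589, RHS = sin(4) + sin(1) ≈ 0.08467 → fails here (LHS ≠ RHS)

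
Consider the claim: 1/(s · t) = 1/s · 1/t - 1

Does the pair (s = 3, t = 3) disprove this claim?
Substituting s = 3, t = 3:
LHS = 1/(3 · 3) = 1/9
RHS = 1/3 · 1/3 - 1 = -8/9

Since LHS ≠ RHS, this pair disproves the claim.

Answer: Yes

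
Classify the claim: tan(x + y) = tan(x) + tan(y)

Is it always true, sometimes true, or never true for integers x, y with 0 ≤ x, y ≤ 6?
It holds at (x, y) = (5, 0) (both sides equal tan(5) ≈ -3.381), but fails at (x, y) = (1, 6) (LHS = tan(7) ≈ 0.8714, RHS = tan(6) + tan(1) ≈ 1.266).

Answer: Sometimes true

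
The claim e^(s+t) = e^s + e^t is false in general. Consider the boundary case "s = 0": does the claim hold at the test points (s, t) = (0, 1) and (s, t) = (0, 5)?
At (0, 1): LHS = e ≈ 2.718 ≠ RHS = 1 + e ≈ 3.718
At (0, 5): LHS = e^5 ≈ 148.4 ≠ RHS = 1 + e^5 ≈ 149.4

Answer: No, fails at both test points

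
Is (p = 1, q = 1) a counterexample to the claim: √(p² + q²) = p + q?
Yes

Substituting p = 1, q = 1:
LHS = √(1² + 1²) = √(2) ≈ 1.414
RHS = 1 + 1 = 2

Since LHS ≠ RHS, this pair disproves the claim.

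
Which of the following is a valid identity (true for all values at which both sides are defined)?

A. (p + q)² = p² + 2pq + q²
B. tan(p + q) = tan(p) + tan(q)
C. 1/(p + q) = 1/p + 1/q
A

A: holds — e.g. at (1, 5), both sides equal 36.
B: fails at (2, 5) — LHS = tan(7) ≈ 0.8714, RHS = tan(5) + tan(2) ≈ -5.566.
C: fails at (3, 3) — LHS = 1/6, RHS = 2/3.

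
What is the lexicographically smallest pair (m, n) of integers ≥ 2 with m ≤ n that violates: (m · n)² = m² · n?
(m, n) = (2, 2)

Substituting (2, 2) into the claim:
LHS = (2 · 2)² = 16
RHS = 2² · 2 = 8

Since LHS ≠ RHS, this pair disproves the claim, and no lexicographically smaller pair (m ≤ n, integers ≥ 2) does.

For instance (9, 9) is also a counterexample (LHS = 6561, RHS = 729), but it's lexicographically larger.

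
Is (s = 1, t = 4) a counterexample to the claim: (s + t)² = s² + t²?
Substituting s = 1, t = 4:
LHS = (1 + 4)² = 25
RHS = 1² + 4² = 17

Since LHS ≠ RHS, this pair disproves the claim.

Answer: Yes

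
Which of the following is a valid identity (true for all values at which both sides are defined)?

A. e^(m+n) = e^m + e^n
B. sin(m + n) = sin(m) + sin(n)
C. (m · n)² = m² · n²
C

A: fails at (2, 7) — LHS = e^9 ≈ 8103, RHS = e^2 + e^7 ≈ 1104.
B: fails at (5, 8) — LHS = sin(13) ≈ 0.4202, RHS = sin(5) + sin(8) ≈ 0.03043.
C: holds — e.g. at (5, 5), both sides equal 625.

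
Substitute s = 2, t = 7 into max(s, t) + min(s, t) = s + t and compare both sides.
LHS = max(2, 7) + min(2, 7) = 9
RHS = 2 + 7 = 9

LHS = RHS: the two sides agree.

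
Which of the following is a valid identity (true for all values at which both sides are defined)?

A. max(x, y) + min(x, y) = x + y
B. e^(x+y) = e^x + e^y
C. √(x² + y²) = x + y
A

A: holds — e.g. at (3, 4), both sides equal 7.
B: fails at (3, 3) — LHS = e^6 ≈ 403.4, RHS = 2·e^3 ≈ 40.17.
C: fails at (2, 7) — LHS = √(53) ≈ 7.28, RHS = 9.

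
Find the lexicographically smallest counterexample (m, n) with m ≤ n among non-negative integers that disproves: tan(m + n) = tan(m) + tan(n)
(m, n) = (1, 1)

At (0, 2): both sides equal tan(2) ≈ -2.185, so it holds there.
At (0, 3): both sides equal tan(3) ≈ -0.1425, so it holds there.

Substituting (1, 1) into the claim:
LHS = tan(1 + 1) = tan(2) ≈ -2.185
RHS = tan(1) + tan(1) = 2·tan(1) ≈ 3.115

Since LHS ≠ RHS, this pair disproves the claim, and no lexicographically smaller pair (m ≤ n, non-negative integers) does.

For instance (1, 2) is also a counterexample (LHS = tan(3) ≈ -0.1425, RHS = tan(2) + tan(1) ≈ -0.6276), but it's lexicographically larger.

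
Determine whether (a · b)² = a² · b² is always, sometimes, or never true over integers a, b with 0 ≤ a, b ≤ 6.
The identity holds for every pair in the range. For instance at (a, b) = (1, 6): both sides equal 36.

Answer: Always true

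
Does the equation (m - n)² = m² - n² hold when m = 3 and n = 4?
Fails

Substituting m = 3, n = 4:

LHS = (3 - 4)² = 1
RHS = 3² - 4² = -7

LHS ≠ RHS, so the equation does not hold at this point.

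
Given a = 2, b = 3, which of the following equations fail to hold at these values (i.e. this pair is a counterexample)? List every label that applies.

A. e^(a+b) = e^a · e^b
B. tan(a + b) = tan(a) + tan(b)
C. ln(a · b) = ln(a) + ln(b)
B

Evaluating each claim at the given values:
A. LHS = e^5 ≈ 148.4, RHS = e^5 ≈ 148.4 → holds here (LHS = RHS)
B. LHS = tan(5) ≈ -3.381, RHS = tan(2) + tan(3) ≈ -2.328 → fails here (LHS ≠ RHS)
C. LHS = ln(6) ≈ 1.792, RHS = ln(2) + ln(3) ≈ 1.792 → holds here (LHS = RHS)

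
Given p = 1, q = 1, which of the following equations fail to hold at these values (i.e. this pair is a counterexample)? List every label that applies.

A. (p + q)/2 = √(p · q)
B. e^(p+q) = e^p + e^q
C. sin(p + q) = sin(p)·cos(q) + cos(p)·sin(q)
B

Evaluating each claim at the given values:
A. LHS = 1, RHS = 1 → holds here (LHS = RHS)
B. LHS = e^2 ≈ 7.389, RHS = 2·e ≈ 5.437 → fails here (LHS ≠ RHS)
C. LHS = sin(2) ≈ 0.9093, RHS = 2·sin(1)·cos(1) ≈ 0.9093 → holds here (LHS = RHS)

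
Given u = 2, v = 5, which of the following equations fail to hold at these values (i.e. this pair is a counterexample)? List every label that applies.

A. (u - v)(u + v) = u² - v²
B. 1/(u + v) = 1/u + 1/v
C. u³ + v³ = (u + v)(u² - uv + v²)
B

Evaluating each claim at the given values:
A. LHS = -21, RHS = -21 → holds here (LHS = RHS)
B. LHS = 1/7, RHS = 7/10 → fails here (LHS ≠ RHS)
C. LHS = 133, RHS = 133 → holds here (LHS = RHS)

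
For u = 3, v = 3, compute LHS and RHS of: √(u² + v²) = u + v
LHS = √(3² + 3²) = 3·√(2) ≈ 4.243
RHS = 3 + 3 = 6

LHS ≠ RHS (they differ by about 1.757), so the equation does not hold here.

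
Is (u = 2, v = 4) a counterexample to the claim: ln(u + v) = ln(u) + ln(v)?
Substituting u = 2, v = 4:
LHS = ln(2 + 4) = ln(6) ≈ 1.792
RHS = ln(2) + ln(4) ≈ 2.079

Since LHS ≠ RHS, this pair disproves the claim.

Answer: Yes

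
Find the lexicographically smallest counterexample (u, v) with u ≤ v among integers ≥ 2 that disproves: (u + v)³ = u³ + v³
Substituting (2, 2) into the claim:
LHS = (2 + 2)³ = 64
RHS = 2³ + 2³ = 16

Since LHS ≠ RHS, this pair disproves the claim, and no lexicographically smaller pair (u ≤ v, integers ≥ 2) does.

For instance (9, 9) is also a counterexample (LHS = 5832, RHS = 1458), but it's lexicographically larger.

Answer: (u, v) = (2, 2)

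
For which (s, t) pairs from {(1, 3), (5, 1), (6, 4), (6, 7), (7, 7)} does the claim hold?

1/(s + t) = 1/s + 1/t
None

Testing each pair:
(1, 3): LHS = 1/4, RHS = 4/3 → fails
(5, 1): LHS = 1/6, RHS = 6/5 → fails
(6, 4): LHS = 1/10, RHS = 5/12 → fails
(6, 7): LHS = 1/13, RHS = 13/42 → fails
(7, 7): LHS = 1/14, RHS = 2/7 → fails

No pair satisfies the claim.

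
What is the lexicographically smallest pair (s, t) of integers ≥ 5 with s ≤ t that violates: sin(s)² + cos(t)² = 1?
At (5, 5): both sides equal 1, so it holds there.

Substituting (5, 6) into the claim:
LHS = sin(5)² + cos(6)² ≈ 1.841
RHS = 1

Since LHS ≠ RHS, this pair disproves the claim, and no lexicographically smaller pair (s ≤ t, integers ≥ 5) does.

For instance (6, 11) is also a counterexample (LHS = cos(11)² + sin(6)² ≈ 0.07809, RHS = 1), but it's lexicographically larger.

Answer: (s, t) = (5, 6)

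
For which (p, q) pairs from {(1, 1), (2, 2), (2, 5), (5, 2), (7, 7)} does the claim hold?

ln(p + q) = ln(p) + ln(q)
(2, 2)

Testing each pair:
(1, 1): LHS = ln(2) ≈ 0.6931, RHS = 0 → fails
(2, 2): LHS = ln(4) ≈ 1.386, RHS = 2·ln(2) ≈ 1.386 → holds
(2, 5): LHS = ln(7) ≈ 1.946, RHS = ln(2) + ln(5) ≈ 2.303 → fails
(5, 2): LHS = ln(7) ≈ 1.946, RHS = ln(2) + ln(5) ≈ 2.303 → fails
(7, 7): LHS = ln(14) ≈ 2.639, RHS = 2·ln(7) ≈ 3.892 → fails

1 of 5 pairs satisfies the claim.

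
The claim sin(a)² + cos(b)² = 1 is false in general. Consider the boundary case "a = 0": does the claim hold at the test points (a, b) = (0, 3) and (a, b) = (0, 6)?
No, fails at both test points

At (0, 3): LHS = cos(3)² ≈ 0.9801 ≠ RHS = 1
At (0, 6): LHS = cos(6)² ≈ 0.9219 ≠ RHS = 1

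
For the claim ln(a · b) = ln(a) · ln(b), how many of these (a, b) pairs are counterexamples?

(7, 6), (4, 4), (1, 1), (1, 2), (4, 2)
4

Testing each pair:
(7, 6): LHS = ln(42) ≈ 3.738, RHS = ln(6)·ln(7) ≈ 3.487 → counterexample
(4, 4): LHS = ln(16) ≈ 2.773, RHS = ln(4)² ≈ 1.922 → counterexample
(1, 1): LHS = 0, RHS = 0 → satisfies claim
(1, 2): LHS = ln(2) ≈ 0.6931, RHS = 0 → counterexample
(4, 2): LHS = ln(8) ≈ 2.079, RHS = ln(2)·ln(4) ≈ 0.9609 → counterexample

That makes 4 counterexamples.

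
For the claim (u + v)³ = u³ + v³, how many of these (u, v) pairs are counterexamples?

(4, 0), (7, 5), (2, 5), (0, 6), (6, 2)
3

Testing each pair:
(4, 0): LHS = 64, RHS = 64 → satisfies claim
(7, 5): LHS = 1728, RHS = 468 → counterexample
(2, 5): LHS = 343, RHS = 133 → counterexample
(0, 6): LHS = 216, RHS = 216 → satisfies claim
(6, 2): LHS = 512, RHS = 224 → counterexample

That makes 3 counterexamples.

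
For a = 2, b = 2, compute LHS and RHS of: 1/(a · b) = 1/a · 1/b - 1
LHS = 1/(2 · 2) = 1/4
RHS = 1/2 · 1/2 - 1 = -3/4

LHS ≠ RHS, so the equation does not hold here.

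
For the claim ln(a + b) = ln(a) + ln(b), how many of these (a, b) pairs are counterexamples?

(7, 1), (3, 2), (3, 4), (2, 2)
Testing each pair:
(7, 1): LHS = ln(8) ≈ 2.079, RHS = ln(7) ≈ 1.946 → counterexample
(3, 2): LHS = ln(5) ≈ 1.609, RHS = ln(2) + ln(3) ≈ 1.792 → counterexample
(3, 4): LHS = ln(7) ≈ 1.946, RHS = ln(3) + ln(4) ≈ 2.485 → counterexample
(2, 2): LHS = ln(4) ≈ 1.386, RHS = 2·ln(2) ≈ 1.386 → satisfies claim

That makes 3 counterexamples.

Answer: 3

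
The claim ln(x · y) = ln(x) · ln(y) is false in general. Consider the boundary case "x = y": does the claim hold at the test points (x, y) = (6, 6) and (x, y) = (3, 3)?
At (6, 6): LHS = ln(36) ≈ 3.584 ≠ RHS = ln(6)² ≈ 3.21
At (3, 3): LHS = ln(9) ≈ 2.197 ≠ RHS = ln(3)² ≈ 1.207

Answer: No, fails at both test points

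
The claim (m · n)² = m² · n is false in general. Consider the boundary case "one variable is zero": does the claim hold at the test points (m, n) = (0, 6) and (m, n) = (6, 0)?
Yes, holds at both test points

At (0, 6): LHS = 0, RHS = 0 → equal
At (6, 0): LHS = 0, RHS = 0 → equal

So the claim does hold at both of these boundary points, even though it is not an identity.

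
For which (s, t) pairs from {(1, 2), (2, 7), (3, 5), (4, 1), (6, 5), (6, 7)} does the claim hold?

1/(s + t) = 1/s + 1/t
None

Testing each pair:
(1, 2): LHS = 1/3, RHS = 3/2 → fails
(2, 7): LHS = 1/9, RHS = 9/14 → fails
(3, 5): LHS = 1/8, RHS = 8/15 → fails
(4, 1): LHS = 1/5, RHS = 5/4 → fails
(6, 5): LHS = 1/11, RHS = 11/30 → fails
(6, 7): LHS = 1/13, RHS = 13/42 → fails

No pair satisfies the claim.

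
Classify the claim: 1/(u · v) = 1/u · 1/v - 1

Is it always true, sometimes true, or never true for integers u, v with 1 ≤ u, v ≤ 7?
The claim fails for every pair in the range. For instance at (u, v) = (1, 6): LHS = 1/6, RHS = -5/6.

Answer: Never true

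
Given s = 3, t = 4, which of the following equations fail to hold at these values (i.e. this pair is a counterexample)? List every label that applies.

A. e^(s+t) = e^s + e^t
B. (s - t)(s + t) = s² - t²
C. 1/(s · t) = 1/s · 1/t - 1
A, C

Evaluating each claim at the given values:
A. LHS = e^7 ≈ 1097, RHS = e^3 + e^4 ≈ 74.68 → fails here (LHS ≠ RHS)
B. LHS = -7, RHS = -7 → holds here (LHS = RHS)
C. LHS = 1/12, RHS = -11/12 → fails here (LHS ≠ RHS)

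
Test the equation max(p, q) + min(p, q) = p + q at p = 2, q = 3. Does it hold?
Substituting p = 2, q = 3:

LHS = max(2, 3) + min(2, 3) = 5
RHS = 2 + 3 = 5

LHS = RHS, so the equation holds at this point.

Answer: Holds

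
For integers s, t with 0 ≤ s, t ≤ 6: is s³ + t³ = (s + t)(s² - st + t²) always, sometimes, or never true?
Always true

The identity holds for every pair in the range. For instance at (s, t) = (6, 1): both sides equal 217.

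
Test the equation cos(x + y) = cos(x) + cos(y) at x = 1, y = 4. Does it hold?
Substituting x = 1, y = 4:

LHS = cos(1 + 4) = cos(5) ≈ 0.2837
RHS = cos(1) + cos(4) ≈ -0.1133

LHS ≠ RHS, so the equation does not hold at this point.

Answer: Fails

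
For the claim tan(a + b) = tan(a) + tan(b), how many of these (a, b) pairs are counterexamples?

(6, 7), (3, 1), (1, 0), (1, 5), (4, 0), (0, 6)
Testing each pair:
(6, 7): LHS = tan(13) ≈ 0.463, RHS = tan(6) + tan(7) ≈ 0.5804 → counterexample
(3, 1): LHS = tan(4) ≈ 1.158, RHS = tan(3) + tan(1) ≈ 1.415 → counterexample
(1, 0): LHS = tan(1) ≈ 1.557, RHS = tan(1) ≈ 1.557 → satisfies claim
(1, 5): LHS = tan(6) ≈ -0.291, RHS = tan(5) + tan(1) ≈ -1.823 → counterexample
(4, 0): LHS = tan(4) ≈ 1.158, RHS = tan(4) ≈ 1.158 → satisfies claim
(0, 6): LHS = tan(6) ≈ -0.291, RHS = tan(6) ≈ -0.291 → satisfies claim

That makes 3 counterexamples.

Answer: 3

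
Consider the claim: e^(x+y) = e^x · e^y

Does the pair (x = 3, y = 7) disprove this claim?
Substituting x = 3, y = 7:
LHS = e^(3+7) = e^10 ≈ 22026.5
RHS = e^3 · e^7 = e^10 ≈ 22026.5

The sides agree, so this pair does not disprove the claim.

Answer: No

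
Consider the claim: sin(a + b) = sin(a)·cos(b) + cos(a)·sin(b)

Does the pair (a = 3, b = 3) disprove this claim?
No

Substituting a = 3, b = 3:
LHS = sin(3 + 3) = sin(6) ≈ -0.2794
RHS = sin(3)·cos(3) + cos(3)·sin(3) = 2·sin(3)·cos(3) ≈ -0.2794

The sides agree, so this pair does not disprove the claim.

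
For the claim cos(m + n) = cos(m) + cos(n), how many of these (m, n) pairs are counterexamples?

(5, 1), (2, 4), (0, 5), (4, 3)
4

Testing each pair:
(5, 1): LHS = cos(6) ≈ 0.9602, RHS = cos(5) + cos(1) ≈ 0.824 → counterexample
(2, 4): LHS = cos(6) ≈ 0.9602, RHS = cos(4) + cos(2) ≈ -1.07 → counterexample
(0, 5): LHS = cos(5) ≈ 0.2837, RHS = cos(5) + 1 ≈ 1.284 → counterexample
(4, 3): LHS = cos(7) ≈ 0.7539, RHS = cos(3) + cos(4) ≈ -1.644 → counterexample

That makes 4 counterexamples.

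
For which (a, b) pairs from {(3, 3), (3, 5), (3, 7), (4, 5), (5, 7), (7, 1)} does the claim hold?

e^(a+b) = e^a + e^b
Testing each pair:
(3, 3): LHS = e^6 ≈ 403.4, RHS = 2·e^3 ≈ 40.17 → fails
(3, 5): LHS = e^8 ≈ 2981, RHS = e^3 + e^5 ≈ 168.5 → fails
(3, 7): LHS = e^10 ≈ 22026.5, RHS = e^3 + e^7 ≈ 1117 → fails
(4, 5): LHS = e^9 ≈ 8103, RHS = e^4 + e^5 ≈ 203 → fails
(5, 7): LHS = e^12 ≈ 162754.8, RHS = e^5 + e^7 ≈ 1245 → fails
(7, 1): LHS = e^8 ≈ 2981, RHS = e + e^7 ≈ 1099 → fails

No pair satisfies the claim.

Answer: None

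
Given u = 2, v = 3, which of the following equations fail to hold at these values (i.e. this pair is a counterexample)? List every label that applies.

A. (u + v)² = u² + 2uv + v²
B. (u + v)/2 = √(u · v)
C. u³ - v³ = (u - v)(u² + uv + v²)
Evaluating each claim at the given values:
A. LHS = 25, RHS = 25 → holds here (LHS = RHS)
B. LHS = 5/2, RHS = √(6) ≈ 2.449 → fails here (LHS ≠ RHS)
C. LHS = -19, RHS = -19 → holds here (LHS = RHS)

Answer: B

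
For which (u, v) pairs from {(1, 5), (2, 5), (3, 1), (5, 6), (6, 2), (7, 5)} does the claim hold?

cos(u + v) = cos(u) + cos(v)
Testing each pair:
(1, 5): LHS = cos(6) ≈ 0.9602, RHS = cos(5) + cos(1) ≈ 0.824 → fails
(2, 5): LHS = cos(7) ≈ 0.7539, RHS = cos(2) + cos(5) ≈ -0.1325 → fails
(3, 1): LHS = cos(4) ≈ -0.6536, RHS = cos(3) + cos(1) ≈ -0.4497 → fails
(5, 6): LHS = cos(11) ≈ 0.004426, RHS = cos(5) + cos(6) ≈ 1.244 → fails
(6, 2): LHS = cos(8) ≈ -0.1455, RHS = cos(2) + cos(6) ≈ 0.544 → fails
(7, 5): LHS = cos(12) ≈ 0.8439, RHS = cos(5) + cos(7) ≈ 1.038 → fails

No pair satisfies the claim.

Answer: None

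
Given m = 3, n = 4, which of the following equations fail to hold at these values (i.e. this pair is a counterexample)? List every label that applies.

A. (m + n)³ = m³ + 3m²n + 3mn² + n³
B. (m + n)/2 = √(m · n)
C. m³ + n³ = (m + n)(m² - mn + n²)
B

Evaluating each claim at the given values:
A. LHS = 343, RHS = 343 → holds here (LHS = RHS)
B. LHS = 7/2, RHS = 2·√(3) ≈ 3.464 → fails here (LHS ≠ RHS)
C. LHS = 91, RHS = 91 → holds here (LHS = RHS)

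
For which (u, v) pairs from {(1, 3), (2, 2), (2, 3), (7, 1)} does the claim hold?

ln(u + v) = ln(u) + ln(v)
(2, 2)

Testing each pair:
(1, 3): LHS = ln(4) ≈ 1.386, RHS = ln(3) ≈ 1.099 → fails
(2, 2): LHS = ln(4) ≈ 1.386, RHS = 2·ln(2) ≈ 1.386 → holds
(2, 3): LHS = ln(5) ≈ 1.609, RHS = ln(2) + ln(3) ≈ 1.792 → fails
(7, 1): LHS = ln(8) ≈ 2.079, RHS = ln(7) ≈ 1.946 → fails

1 of 4 pairs satisfies the claim.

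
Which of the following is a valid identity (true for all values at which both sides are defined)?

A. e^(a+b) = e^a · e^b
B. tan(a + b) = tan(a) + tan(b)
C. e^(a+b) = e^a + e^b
A

A: holds — e.g. at (1, 3), both sides equal e^4 ≈ 54.6.
B: fails at (4, 6) — LHS = tan(10) ≈ 0.6484, RHS = tan(6) + tan(4) ≈ 0.8668.
C: fails at (1, 1) — LHS = e^2 ≈ 7.389, RHS = 2·e ≈ 5.437.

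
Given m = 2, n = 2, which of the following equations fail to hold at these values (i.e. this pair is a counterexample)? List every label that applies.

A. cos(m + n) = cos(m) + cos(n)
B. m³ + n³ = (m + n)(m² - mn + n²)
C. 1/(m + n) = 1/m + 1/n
A, C

Evaluating each claim at the given values:
A. LHS = cos(4) ≈ -0.6536, RHS = 2·cos(2) ≈ -0.8323 → fails here (LHS ≠ RHS)
B. LHS = 16, RHS = 16 → holds here (LHS = RHS)
C. LHS = 1/4, RHS = 1 → fails here (LHS ≠ RHS)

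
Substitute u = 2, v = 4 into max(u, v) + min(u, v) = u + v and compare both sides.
LHS = max(2, 4) + min(2, 4) = 6
RHS = 2 + 4 = 6

LHS = RHS: the two sides agree.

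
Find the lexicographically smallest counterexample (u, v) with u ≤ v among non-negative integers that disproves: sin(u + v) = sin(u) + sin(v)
(u, v) = (1, 1)

At (0, 3): both sides equal sin(3) ≈ 0.1411, so it holds there.

Substituting (1, 1) into the claim:
LHS = sin(1 + 1) = sin(2) ≈ 0.9093
RHS = sin(1) + sin(1) = 2·sin(1) ≈ 1.683

Since LHS ≠ RHS, this pair disproves the claim, and no lexicographically smaller pair (u ≤ v, non-negative integers) does.

For instance (4, 5) is also a counterexample (LHS = sin(9) ≈ 0.4121, RHS = sin(5) + sin(4) ≈ -1.716), but it's lexicographically larger.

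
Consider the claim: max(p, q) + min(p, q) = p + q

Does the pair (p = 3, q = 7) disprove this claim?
Substituting p = 3, q = 7:
LHS = max(3, 7) + min(3, 7) = 10
RHS = 3 + 7 = 10

The sides agree, so this pair does not disprove the claim.

Answer: No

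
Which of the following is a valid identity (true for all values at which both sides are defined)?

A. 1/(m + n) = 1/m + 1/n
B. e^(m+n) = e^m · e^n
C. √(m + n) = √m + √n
B

A: fails at (1, 2) — LHS = 1/3, RHS = 3/2.
B: holds — e.g. at (2, 3), both sides equal e^5 ≈ 148.4.
C: fails at (1, 1) — LHS = √(2) ≈ 1.414, RHS = 2.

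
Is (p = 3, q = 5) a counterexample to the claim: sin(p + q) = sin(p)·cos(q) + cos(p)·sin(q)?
No

Substituting p = 3, q = 5:
LHS = sin(3 + 5) = sin(8) ≈ 0.9894
RHS = sin(3)·cos(5) + cos(3)·sin(5) = sin(3)·cos(5) + sin(5)·cos(3) ≈ 0.9894

The sides agree, so this pair does not disprove the claim.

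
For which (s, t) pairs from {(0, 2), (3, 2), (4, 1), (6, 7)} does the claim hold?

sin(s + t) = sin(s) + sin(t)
Testing each pair:
(0, 2): LHS = sin(2) ≈ 0.9093, RHS = sin(2) ≈ 0.9093 → holds
(3, 2): LHS = sin(5) ≈ -0.9589, RHS = sin(3) + sin(2) ≈ 1.05 → fails
(4, 1): LHS = sin(5) ≈ -0.9589, RHS = sin(4) + sin(1) ≈ 0.08467 → fails
(6, 7): LHS = sin(13) ≈ 0.4202, RHS = sin(6) + sin(7) ≈ 0.3776 → fails

1 of 4 pairs satisfies the claim.

Answer: (0, 2)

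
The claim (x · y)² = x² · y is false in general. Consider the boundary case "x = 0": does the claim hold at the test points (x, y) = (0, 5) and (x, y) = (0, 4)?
At (0, 5): LHS = 0, RHS = 0 → equal
At (0, 4): LHS = 0, RHS = 0 → equal

So the claim does hold at both of these boundary points, even though it is not an identity.

Answer: Yes, holds at both test points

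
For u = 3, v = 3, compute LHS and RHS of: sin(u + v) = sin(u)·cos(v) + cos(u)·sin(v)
LHS = sin(3 + 3) = sin(6) ≈ -0.2794
RHS = sin(3)·cos(3) + cos(3)·sin(3) = 2·sin(3)·cos(3) ≈ -0.2794

LHS = RHS: the two sides agree.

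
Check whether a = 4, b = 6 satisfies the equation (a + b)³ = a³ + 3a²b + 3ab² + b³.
Substituting a = 4, b = 6:

LHS = (4 + 6)³ = 1000
RHS = 4³ + 3·4²·6 + 3·4·6² + 6³ = 1000

LHS = RHS, so the equation holds at this point.

Answer: Holds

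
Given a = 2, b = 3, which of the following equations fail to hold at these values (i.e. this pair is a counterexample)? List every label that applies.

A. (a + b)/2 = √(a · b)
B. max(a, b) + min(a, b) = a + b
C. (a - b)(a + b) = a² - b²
A

Evaluating each claim at the given values:
A. LHS = 5/2, RHS = √(6) ≈ 2.449 → fails here (LHS ≠ RHS)
B. LHS = 5, RHS = 5 → holds here (LHS = RHS)
C. LHS = -5, RHS = -5 → holds here (LHS = RHS)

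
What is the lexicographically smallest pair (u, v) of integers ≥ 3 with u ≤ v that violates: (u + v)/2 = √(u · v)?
(u, v) = (3, 4)

At (3, 3): both sides equal 3, so it holds there.

Substituting (3, 4) into the claim:
LHS = (3 + 4)/2 = 7/2
RHS = √(3 · 4) = 2·√(3) ≈ 3.464

Since LHS ≠ RHS, this pair disproves the claim, and no lexicographically smaller pair (u ≤ v, integers ≥ 3) does.

For instance (6, 10) is also a counterexample (LHS = 8, RHS = 2·√(15) ≈ 7.746), but it's lexicographically larger.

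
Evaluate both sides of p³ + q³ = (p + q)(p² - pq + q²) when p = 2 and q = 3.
LHS = 2³ + 3³ = 35
RHS = (2 + 3)(2² - 2·3 + 3²) = 35

LHS = RHS: the two sides agree.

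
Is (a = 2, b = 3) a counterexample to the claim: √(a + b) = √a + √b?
Substituting a = 2, b = 3:
LHS = √(2 + 3) = √(5) ≈ 2.236
RHS = √2 + √3 = √(2) + √(3) ≈ 3.146

Since LHS ≠ RHS, this pair disproves the claim.

Answer: Yes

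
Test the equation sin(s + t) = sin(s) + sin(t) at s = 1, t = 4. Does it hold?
Fails

Substituting s = 1, t = 4:

LHS = sin(1 + 4) = sin(5) ≈ -0.9589
RHS = sin(1) + sin(4) ≈ 0.08467

LHS ≠ RHS, so the equation does not hold at this point.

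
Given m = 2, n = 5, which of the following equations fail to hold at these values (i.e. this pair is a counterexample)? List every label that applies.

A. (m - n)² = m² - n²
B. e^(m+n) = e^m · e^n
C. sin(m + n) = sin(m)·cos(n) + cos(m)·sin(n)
A

Evaluating each claim at the given values:
A. LHS = 9, RHS = -21 → fails here (LHS ≠ RHS)
B. LHS = e^7 ≈ 1097, RHS = e^7 ≈ 1097 → holds here (LHS = RHS)
C. LHS = sin(7) ≈ 0.657, RHS = sin(2)·cos(5) + sin(5)·cos(2) ≈ 0.657 → holds here (LHS = RHS)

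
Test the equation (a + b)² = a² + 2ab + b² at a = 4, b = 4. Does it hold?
Substituting a = 4, b = 4:

LHS = (4 + 4)² = 64
RHS = 4² + 2·4·4 + 4² = 64

LHS = RHS, so the equation holds at this point.

Answer: Holds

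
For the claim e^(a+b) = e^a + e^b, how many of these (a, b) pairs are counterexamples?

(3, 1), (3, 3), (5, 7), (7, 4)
Testing each pair:
(3, 1): LHS = e^4 ≈ 54.6, RHS = e + e^3 ≈ 22.8 → counterexample
(3, 3): LHS = e^6 ≈ 403.4, RHS = 2·e^3 ≈ 40.17 → counterexample
(5, 7): LHS = e^12 ≈ 162754.8, RHS = e^5 + e^7 ≈ 1245 → counterexample
(7, 4): LHS = e^11 ≈ 59874.1, RHS = e^4 + e^7 ≈ 1151 → counterexample

That makes 4 counterexamples.

Answer: 4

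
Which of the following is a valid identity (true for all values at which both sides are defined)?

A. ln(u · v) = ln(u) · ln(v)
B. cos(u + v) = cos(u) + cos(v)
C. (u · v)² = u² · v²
C

A: fails at (4, 5) — LHS = ln(20) ≈ 2.996, RHS = ln(4)·ln(5) ≈ 2.231.
B: fails at (1, 4) — LHS = cos(5) ≈ 0.2837, RHS = cos(4) + cos(1) ≈ -0.1133.
C: holds — e.g. at (4, 6), both sides equal 576.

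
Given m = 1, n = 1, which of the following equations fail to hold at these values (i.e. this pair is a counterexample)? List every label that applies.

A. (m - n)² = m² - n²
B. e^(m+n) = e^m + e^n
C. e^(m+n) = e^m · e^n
Evaluating each claim at the given values:
A. LHS = 0, RHS = 0 → holds here (LHS = RHS)
B. LHS = e^2 ≈ 7.389, RHS = 2·e ≈ 5.437 → fails here (LHS ≠ RHS)
C. LHS = e^2 ≈ 7.389, RHS = e^2 ≈ 7.389 → holds here (LHS = RHS)

Answer: B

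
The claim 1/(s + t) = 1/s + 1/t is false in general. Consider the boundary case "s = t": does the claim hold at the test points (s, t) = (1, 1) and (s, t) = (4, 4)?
No, fails at both test points

At (1, 1): LHS = 1/2 ≠ RHS = 2
At (4, 4): LHS = 1/8 ≠ RHS = 1/2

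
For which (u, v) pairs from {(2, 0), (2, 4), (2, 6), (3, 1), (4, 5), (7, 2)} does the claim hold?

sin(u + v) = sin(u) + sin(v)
(2, 0)

Testing each pair:
(2, 0): LHS = sin(2) ≈ 0.9093, RHS = sin(2) ≈ 0.9093 → holds
(2, 4): LHS = sin(6) ≈ -0.2794, RHS = sin(4) + sin(2) ≈ 0.1525 → fails
(2, 6): LHS = sin(8) ≈ 0.9894, RHS = sin(6) + sin(2) ≈ 0.6299 → fails
(3, 1): LHS = sin(4) ≈ -0.7568, RHS = sin(3) + sin(1) ≈ 0.9826 → fails
(4, 5): LHS = sin(9) ≈ 0.4121, RHS = sin(5) + sin(4) ≈ -1.716 → fails
(7, 2): LHS = sin(9) ≈ 0.4121, RHS = sin(7) + sin(2) ≈ 1.566 → fails

1 of 6 pairs satisfies the claim.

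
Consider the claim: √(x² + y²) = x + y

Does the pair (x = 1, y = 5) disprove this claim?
Substituting x = 1, y = 5:
LHS = √(1² + 5²) = √(26) ≈ 5.099
RHS = 1 + 5 = 6

Since LHS ≠ RHS, this pair disproves the claim.

Answer: Yes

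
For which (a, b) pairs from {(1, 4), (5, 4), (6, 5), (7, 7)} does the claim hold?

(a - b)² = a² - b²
Testing each pair:
(1, 4): LHS = 9, RHS = -15 → fails
(5, 4): LHS = 1, RHS = 9 → fails
(6, 5): LHS = 1, RHS = 11 → fails
(7, 7): LHS = 0, RHS = 0 → holds

1 of 4 pairs satisfies the claim.

Answer: (7, 7)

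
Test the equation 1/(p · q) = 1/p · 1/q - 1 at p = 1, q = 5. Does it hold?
Substituting p = 1, q = 5:

LHS = 1/(1 · 5) = 1/5
RHS = 1/1 · 1/5 - 1 = -4/5

LHS ≠ RHS, so the equation does not hold at this point.

Answer: Fails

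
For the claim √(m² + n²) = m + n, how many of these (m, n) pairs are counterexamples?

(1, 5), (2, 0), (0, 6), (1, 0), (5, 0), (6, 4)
2

Testing each pair:
(1, 5): LHS = √(26) ≈ 5.099, RHS = 6 → counterexample
(2, 0): LHS = 2, RHS = 2 → satisfies claim
(0, 6): LHS = 6, RHS = 6 → satisfies claim
(1, 0): LHS = 1, RHS = 1 → satisfies claim
(5, 0): LHS = 5, RHS = 5 → satisfies claim
(6, 4): LHS = 2·√(13) ≈ 7.211, RHS = 10 → counterexample

That makes 2 counterexamples.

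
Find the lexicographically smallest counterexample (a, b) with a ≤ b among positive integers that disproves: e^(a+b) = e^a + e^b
Substituting (1, 1) into the claim:
LHS = e^(1+1) = e^2 ≈ 7.389
RHS = e^1 + e^1 = 2·e ≈ 5.437

Since LHS ≠ RHS, this pair disproves the claim, and no lexicographically smaller pair (a ≤ b, positive integers) does.

For instance (2, 5) is also a counterexample (LHS = e^7 ≈ 1097, RHS = e^2 + e^5 ≈ 155.8), but it's lexicographically larger.

Answer: (a, b) = (1, 1)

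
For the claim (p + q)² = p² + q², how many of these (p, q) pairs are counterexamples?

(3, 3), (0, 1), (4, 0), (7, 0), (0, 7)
Testing each pair:
(3, 3): LHS = 36, RHS = 18 → counterexample
(0, 1): LHS = 1, RHS = 1 → satisfies claim
(4, 0): LHS = 16, RHS = 16 → satisfies claim
(7, 0): LHS = 49, RHS = 49 → satisfies claim
(0, 7): LHS = 49, RHS = 49 → satisfies claim

That makes 1 counterexample.

Answer: 1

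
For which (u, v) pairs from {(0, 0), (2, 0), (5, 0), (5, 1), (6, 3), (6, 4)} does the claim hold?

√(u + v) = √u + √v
Testing each pair:
(0, 0): LHS = 0, RHS = 0 → holds
(2, 0): LHS = √(2) ≈ 1.414, RHS = √(2) ≈ 1.414 → holds
(5, 0): LHS = √(5) ≈ 2.236, RHS = √(5) ≈ 2.236 → holds
(5, 1): LHS = √(6) ≈ 2.449, RHS = 1 + √(5) ≈ 3.236 → fails
(6, 3): LHS = 3, RHS = √(3) + √(6) ≈ 4.182 → fails
(6, 4): LHS = √(10) ≈ 3.162, RHS = 2 + √(6) ≈ 4.449 → fails

3 of 6 pairs satisfy the claim.

Answer: (0, 0), (2, 0), (5, 0)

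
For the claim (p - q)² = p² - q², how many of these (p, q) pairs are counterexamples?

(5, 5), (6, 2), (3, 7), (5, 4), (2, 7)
Testing each pair:
(5, 5): LHS = 0, RHS = 0 → satisfies claim
(6, 2): LHS = 16, RHS = 32 → counterexample
(3, 7): LHS = 16, RHS = -40 → counterexample
(5, 4): LHS = 1, RHS = 9 → counterexample
(2, 7): LHS = 25, RHS = -45 → counterexample

That makes 4 counterexamples.

Answer: 4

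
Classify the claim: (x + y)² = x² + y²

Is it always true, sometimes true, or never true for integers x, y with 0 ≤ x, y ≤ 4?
Sometimes true

It holds at (x, y) = (3, 0) (both sides equal 9), but fails at (x, y) = (1, 1) (LHS = 4, RHS = 2).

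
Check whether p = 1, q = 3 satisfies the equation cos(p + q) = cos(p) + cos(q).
Fails

Substituting p = 1, q = 3:

LHS = cos(1 + 3) = cos(4) ≈ -0.6536
RHS = cos(1) + cos(3) ≈ -0.4497

LHS ≠ RHS, so the equation does not hold at this point.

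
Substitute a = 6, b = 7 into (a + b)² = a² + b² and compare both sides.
LHS = (6 + 7)² = 169
RHS = 6² + 7² = 85

LHS ≠ RHS, so the equation does not hold here.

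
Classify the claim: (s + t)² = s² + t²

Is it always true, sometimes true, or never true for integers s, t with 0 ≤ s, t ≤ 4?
It holds at (s, t) = (4, 0) (both sides equal 16), but fails at (s, t) = (2, 3) (LHS = 25, RHS = 13).

Answer: Sometimes true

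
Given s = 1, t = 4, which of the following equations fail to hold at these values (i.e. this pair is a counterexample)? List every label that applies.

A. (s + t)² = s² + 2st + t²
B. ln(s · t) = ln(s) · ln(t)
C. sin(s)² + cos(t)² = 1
Evaluating each claim at the given values:
A. LHS = 25, RHS = 25 → holds here (LHS = RHS)
B. LHS = ln(4) ≈ 1.386, RHS = 0 → fails here (LHS ≠ RHS)
C. LHS = cos(4)² + sin(1)² ≈ 1.135, RHS = 1 → fails here (LHS ≠ RHS)

Answer: B, C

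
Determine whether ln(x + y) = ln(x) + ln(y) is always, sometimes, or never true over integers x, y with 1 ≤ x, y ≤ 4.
It holds at (x, y) = (2, 2) (both sides equal ln(4) ≈ 1.386), but fails at (x, y) = (2, 1) (LHS = ln(3) ≈ 1.099, RHS = ln(2) ≈ 0.6931).

Answer: Sometimes true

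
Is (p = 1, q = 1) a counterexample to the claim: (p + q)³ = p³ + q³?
Yes

Substituting p = 1, q = 1:
LHS = (1 + 1)³ = 8
RHS = 1³ + 1³ = 2

Since LHS ≠ RHS, this pair disproves the claim.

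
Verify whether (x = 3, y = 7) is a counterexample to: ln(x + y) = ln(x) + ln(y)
Yes

Substituting x = 3, y = 7:
LHS = ln(3 + 7) = ln(10) ≈ 2.303
RHS = ln(3) + ln(7) ≈ 3.045

Since LHS ≠ RHS, this pair disproves the claim.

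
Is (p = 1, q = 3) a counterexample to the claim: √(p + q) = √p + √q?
Yes

Substituting p = 1, q = 3:
LHS = √(1 + 3) = 2
RHS = √1 + √3 = 1 + √(3) ≈ 2.732

Since LHS ≠ RHS, this pair disproves the claim.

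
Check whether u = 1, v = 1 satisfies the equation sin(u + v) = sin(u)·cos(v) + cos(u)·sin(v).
Substituting u = 1, v = 1:

LHS = sin(1 + 1) = sin(2) ≈ 0.9093
RHS = sin(1)·cos(1) + cos(1)·sin(1) = 2·sin(1)·cos(1) ≈ 0.9093

LHS = RHS, so the equation holds at this point.

Answer: Holds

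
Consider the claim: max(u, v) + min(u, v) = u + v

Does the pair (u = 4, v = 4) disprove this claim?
Substituting u = 4, v = 4:
LHS = max(4, 4) + min(4, 4) = 8
RHS = 4 + 4 = 8

The sides agree, so this pair does not disprove the claim.

Answer: No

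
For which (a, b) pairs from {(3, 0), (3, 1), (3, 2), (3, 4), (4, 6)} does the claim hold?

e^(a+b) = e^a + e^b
Testing each pair:
(3, 0): LHS = e^3 ≈ 20.09, RHS = 1 + e^3 ≈ 21.09 → fails
(3, 1): LHS = e^4 ≈ 54.6, RHS = e + e^3 ≈ 22.8 → fails
(3, 2): LHS = e^5 ≈ 148.4, RHS = e^2 + e^3 ≈ 27.47 → fails
(3, 4): LHS = e^7 ≈ 1097, RHS = e^3 + e^4 ≈ 74.68 → fails
(4, 6): LHS = e^10 ≈ 22026.5, RHS = e^4 + e^6 ≈ 458 → fails

No pair satisfies the claim.

Answer: None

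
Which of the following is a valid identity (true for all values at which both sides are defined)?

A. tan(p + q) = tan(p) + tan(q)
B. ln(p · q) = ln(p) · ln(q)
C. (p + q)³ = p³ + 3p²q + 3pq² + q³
C

A: fails at (3, 4) — LHS = tan(7) ≈ 0.8714, RHS = tan(3) + tan(4) ≈ 1.015.
B: fails at (2, 5) — LHS = ln(10) ≈ 2.303, RHS = ln(2)·ln(5) ≈ 1.116.
C: holds — e.g. at (2, 7), both sides equal 729.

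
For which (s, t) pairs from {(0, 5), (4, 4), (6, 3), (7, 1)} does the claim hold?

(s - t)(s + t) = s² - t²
Testing each pair:
(0, 5): LHS = -25, RHS = -25 → holds
(4, 4): LHS = 0, RHS = 0 → holds
(6, 3): LHS = 27, RHS = 27 → holds
(7, 1): LHS = 48, RHS = 48 → holds

Every pair satisfies the claim.

Answer: All pairs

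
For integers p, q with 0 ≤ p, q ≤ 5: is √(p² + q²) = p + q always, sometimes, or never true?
It holds at (p, q) = (0, 4) (both sides equal 4), but fails at (p, q) = (1, 1) (LHS = √(2) ≈ 1.414, RHS = 2).

Answer: Sometimes true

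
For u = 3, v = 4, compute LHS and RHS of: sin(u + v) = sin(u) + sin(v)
LHS = sin(3 + 4) = sin(7) ≈ 0.657
RHS = sin(3) + sin(4) ≈ -0.6157

LHS ≠ RHS (they differ by about 1.273), so the equation does not hold here.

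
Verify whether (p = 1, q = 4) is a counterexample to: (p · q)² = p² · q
Substituting p = 1, q = 4:
LHS = (1 · 4)² = 16
RHS = 1² · 4 = 4

Since LHS ≠ RHS, this pair disproves the claim.

Answer: Yes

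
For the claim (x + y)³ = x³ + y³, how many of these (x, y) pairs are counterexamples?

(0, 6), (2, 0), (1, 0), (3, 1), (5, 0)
Testing each pair:
(0, 6): LHS = 216, RHS = 216 → satisfies claim
(2, 0): LHS = 8, RHS = 8 → satisfies claim
(1, 0): LHS = 1, RHS = 1 → satisfies claim
(3, 1): LHS = 64, RHS = 28 → counterexample
(5, 0): LHS = 125, RHS = 125 → satisfies claim

That makes 1 counterexample.

Answer: 1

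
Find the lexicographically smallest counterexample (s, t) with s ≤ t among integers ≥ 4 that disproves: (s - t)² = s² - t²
At (4, 4): both sides equal 0, so it holds there.

Substituting (4, 5) into the claim:
LHS = (4 - 5)² = 1
RHS = 4² - 5² = -9

Since LHS ≠ RHS, this pair disproves the claim, and no lexicographically smaller pair (s ≤ t, integers ≥ 4) does.

For instance (4, 7) is also a counterexample (LHS = 9, RHS = -33), but it's lexicographically larger.

Answer: (s, t) = (4, 5)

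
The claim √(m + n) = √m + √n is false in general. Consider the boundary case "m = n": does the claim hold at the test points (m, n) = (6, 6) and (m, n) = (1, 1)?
No, fails at both test points

At (6, 6): LHS = 2·√(3) ≈ 3.464 ≠ RHS = 2·√(6) ≈ 4.899
At (1, 1): LHS = √(2) ≈ 1.414 ≠ RHS = 2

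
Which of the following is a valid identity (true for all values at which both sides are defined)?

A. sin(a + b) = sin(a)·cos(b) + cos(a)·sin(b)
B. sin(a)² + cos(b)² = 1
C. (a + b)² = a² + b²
A: holds — e.g. at (2, 4), both sides equal sin(6) ≈ -0.2794.
B: fails at (1, 4) — LHS = cos(4)² + sin(1)² ≈ 1.135, RHS = 1.
C: fails at (6, 7) — LHS = 169, RHS = 85.

Answer: A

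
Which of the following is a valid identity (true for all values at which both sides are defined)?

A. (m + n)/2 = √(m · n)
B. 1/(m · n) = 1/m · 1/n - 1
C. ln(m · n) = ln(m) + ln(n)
C

A: fails at (2, 4) — LHS = 3, RHS = 2·√(2) ≈ 2.828.
B: fails at (4, 4) — LHS = 1/16, RHS = -15/16.
C: holds — e.g. at (5, 8), both sides equal ln(40) ≈ 3.689.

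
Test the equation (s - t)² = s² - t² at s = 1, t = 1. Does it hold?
Holds

Substituting s = 1, t = 1:

LHS = (1 - 1)² = 0
RHS = 1² - 1² = 0

LHS = RHS, so the equation holds at this point.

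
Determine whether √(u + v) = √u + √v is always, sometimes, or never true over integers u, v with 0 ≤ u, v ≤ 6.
Sometimes true

It holds at (u, v) = (0, 2) (both sides equal √(2) ≈ 1.414), but fails at (u, v) = (5, 6) (LHS = √(11) ≈ 3.317, RHS = √(5) + √(6) ≈ 4.686).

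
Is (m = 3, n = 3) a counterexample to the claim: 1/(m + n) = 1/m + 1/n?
Yes

Substituting m = 3, n = 3:
LHS = 1/(3 + 3) = 1/6
RHS = 1/3 + 1/3 = 2/3

Since LHS ≠ RHS, this pair disproves the claim.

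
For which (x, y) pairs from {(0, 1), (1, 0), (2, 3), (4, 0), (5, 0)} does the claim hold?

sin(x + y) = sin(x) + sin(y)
Testing each pair:
(0, 1): LHS = sin(1) ≈ 0.8415, RHS = sin(1) ≈ 0.8415 → holds
(1, 0): LHS = sin(1) ≈ 0.8415, RHS = sin(1) ≈ 0.8415 → holds
(2, 3): LHS = sin(5) ≈ -0.9589, RHS = sin(3) + sin(2) ≈ 1.05 → fails
(4, 0): LHS = sin(4) ≈ -0.7568, RHS = sin(4) ≈ -0.7568 → holds
(5, 0): LHS = sin(5) ≈ -0.9589, RHS = sin(5) ≈ -0.9589 → holds

4 of 5 pairs satisfy the claim.

Answer: (0, 1), (1, 0), (4, 0), (5, 0)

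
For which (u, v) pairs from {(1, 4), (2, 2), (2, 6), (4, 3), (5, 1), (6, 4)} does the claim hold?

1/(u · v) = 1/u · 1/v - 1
None

Testing each pair:
(1, 4): LHS = 1/4, RHS = -3/4 → fails
(2, 2): LHS = 1/4, RHS = -3/4 → fails
(2, 6): LHS = 1/12, RHS = -11/12 → fails
(4, 3): LHS = 1/12, RHS = -11/12 → fails
(5, 1): LHS = 1/5, RHS = -4/5 → fails
(6, 4): LHS = 1/24, RHS = -23/24 → fails

No pair satisfies the claim.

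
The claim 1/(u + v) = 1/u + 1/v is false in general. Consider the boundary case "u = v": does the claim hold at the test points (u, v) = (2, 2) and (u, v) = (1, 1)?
At (2, 2): LHS = 1/4 ≠ RHS = 1
At (1, 1): LHS = 1/2 ≠ RHS = 2

Answer: No, fails at both test points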